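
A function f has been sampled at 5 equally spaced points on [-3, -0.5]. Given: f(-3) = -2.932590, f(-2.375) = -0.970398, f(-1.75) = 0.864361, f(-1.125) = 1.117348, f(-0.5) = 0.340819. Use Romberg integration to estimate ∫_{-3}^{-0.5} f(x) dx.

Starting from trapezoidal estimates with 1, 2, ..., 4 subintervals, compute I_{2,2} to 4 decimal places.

-0.0852

I_{0,0} (trapezoid, 1 panel, h=2.5000): -3.239714
I_{1,0} (trapezoid, 2 panels, h=1.2500): -0.539406
I_{2,0} (trapezoid, 4 panels, h=0.6250): -0.177859
I_{1,1} = -0.539406 + (-0.539406 − (-3.239714))/3 = 0.360697
I_{2,1} = -0.177859 + (-0.177859 − (-0.539406))/3 = -0.057343
I_{2,2} = -0.057343 + (-0.057343 − 0.360697)/15 = -0.085212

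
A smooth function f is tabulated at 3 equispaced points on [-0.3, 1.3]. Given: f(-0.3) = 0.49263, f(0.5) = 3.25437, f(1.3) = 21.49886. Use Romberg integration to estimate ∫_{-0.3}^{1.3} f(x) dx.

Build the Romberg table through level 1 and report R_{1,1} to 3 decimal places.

9.336

R_{0,0} (trapezoid, 1 panel, h=1.6000): 17.59319
R_{1,0} (trapezoid, 2 panels, h=0.8000): 11.40009
R_{1,1} = 11.40009 + (11.40009 − 17.59319)/3 = 9.33572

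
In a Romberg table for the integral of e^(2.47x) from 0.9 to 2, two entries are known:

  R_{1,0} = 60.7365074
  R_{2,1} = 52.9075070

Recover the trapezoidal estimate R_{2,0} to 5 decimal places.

54.86476

From R_{2,1} = (4·R_{2,0} − R_{1,0})/3, solve for R_{2,0}:
4·R_{2,0} = 3·52.9075070 + 60.7365074 = 219.4590284
R_{2,0} = 54.8647571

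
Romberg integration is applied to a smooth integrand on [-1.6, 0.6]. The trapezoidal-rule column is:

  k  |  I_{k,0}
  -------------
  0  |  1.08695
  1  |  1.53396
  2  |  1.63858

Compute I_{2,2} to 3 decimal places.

1.673

Richardson extrapolation on the trapezoidal column (denominator 4−1=3):
I_{1,1} = (4·1.53396 − 1.08695) / 3 = 1.68296
I_{2,1} = 1.63858 + (1.63858 − 1.53396)/3 = 1.67345
I_{2,2} = (16·1.67345 − 1.68296) / 15 = 1.67282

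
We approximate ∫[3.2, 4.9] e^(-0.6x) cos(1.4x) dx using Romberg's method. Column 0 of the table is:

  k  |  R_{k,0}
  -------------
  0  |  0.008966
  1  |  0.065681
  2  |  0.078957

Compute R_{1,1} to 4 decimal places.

0.0846

R_{1,1} = 0.065681 + (0.065681 − 0.008966)/3 = 0.084586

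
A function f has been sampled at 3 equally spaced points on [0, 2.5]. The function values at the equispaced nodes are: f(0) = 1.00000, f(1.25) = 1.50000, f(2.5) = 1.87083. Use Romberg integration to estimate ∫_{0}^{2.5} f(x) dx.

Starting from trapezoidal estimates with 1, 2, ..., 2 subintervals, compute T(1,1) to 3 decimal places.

3.696

T(0,0) (trapezoid, 1 panel, h=2.5000): 3.58854
T(1,0) (trapezoid, 2 panels, h=1.2500): 3.66927
T(1,1) = 3.66927 + (3.66927 − 3.58854)/3 = 3.69618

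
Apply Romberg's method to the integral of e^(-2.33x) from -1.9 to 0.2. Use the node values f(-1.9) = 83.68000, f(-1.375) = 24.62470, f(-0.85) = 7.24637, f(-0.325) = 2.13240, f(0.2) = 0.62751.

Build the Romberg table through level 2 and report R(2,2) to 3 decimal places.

35.778

R(0,0) (trapezoid, 1 panel, h=2.1000): 88.52289
R(1,0) (trapezoid, 2 panels, h=1.0500): 51.87013
R(2,0) (trapezoid, 4 panels, h=0.5250): 39.98254
R(1,1) = 51.87013 + (51.87013 − 88.52289)/3 = 39.65254
R(2,1) = 39.98254 + (39.98254 − 51.87013)/3 = 36.02001
R(2,2) = 36.02001 + (36.02001 − 39.65254)/15 = 35.77784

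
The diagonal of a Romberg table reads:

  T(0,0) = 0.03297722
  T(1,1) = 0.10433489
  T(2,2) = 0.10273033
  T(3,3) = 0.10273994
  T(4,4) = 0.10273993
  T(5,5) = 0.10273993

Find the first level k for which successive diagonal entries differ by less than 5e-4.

|T(1,1) − T(0,0)| = 0.07135767 ≥ 5e-4
|T(2,2) − T(1,1)| = 0.00160456 ≥ 5e-4
|T(3,3) − T(2,2)| = 0.00000961 < 5e-4

k = 3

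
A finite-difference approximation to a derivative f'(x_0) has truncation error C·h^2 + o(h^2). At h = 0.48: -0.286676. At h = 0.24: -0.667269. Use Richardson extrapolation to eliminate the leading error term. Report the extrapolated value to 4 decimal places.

-0.7941

Extrapolated value = (4·A(h/2) − A(h)) / (4 − 1)
= (4·(-0.667269) − (-0.286676)) / 3
= -2.382400 / 3 = -0.794133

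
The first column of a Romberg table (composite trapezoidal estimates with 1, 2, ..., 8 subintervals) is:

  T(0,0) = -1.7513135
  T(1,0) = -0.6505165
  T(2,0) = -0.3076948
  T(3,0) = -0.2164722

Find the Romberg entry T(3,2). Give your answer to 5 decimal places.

-0.18557

Richardson extrapolation on the trapezoidal column (denominator 4−1=3):
T(2,1) = (4·(-0.3076948) − (-0.6505165)) / 3 = -0.1934209
T(3,1) = (4·(-0.2164722) − (-0.3076948)) / 3 = -0.1860647
T(3,2) = -0.1860647 + (-0.1860647 − (-0.1934209))/15 = -0.1855743
(Column j=1 coincides with Simpson's rule on the same nodes.)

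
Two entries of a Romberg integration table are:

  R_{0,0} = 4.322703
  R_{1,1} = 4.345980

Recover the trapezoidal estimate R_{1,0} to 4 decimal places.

From R_{1,1} = (4·R_{1,0} − R_{0,0})/3, solve for R_{1,0}:
4·R_{1,0} = 3·4.345980 + 4.322703 = 17.360643
R_{1,0} = 4.340161

4.3402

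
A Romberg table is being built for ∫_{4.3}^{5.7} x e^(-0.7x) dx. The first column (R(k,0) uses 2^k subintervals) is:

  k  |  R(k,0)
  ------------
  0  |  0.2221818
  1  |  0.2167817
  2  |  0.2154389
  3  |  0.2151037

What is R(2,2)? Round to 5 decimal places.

0.21499

R(1,1) = 0.2167817 + (0.2167817 − 0.2221818)/3 = 0.2149817
R(2,1) = 0.2154389 + (0.2154389 − 0.2167817)/3 = 0.2149913
R(2,2) = 0.2149913 + (0.2149913 − 0.2149817)/15 = 0.2149919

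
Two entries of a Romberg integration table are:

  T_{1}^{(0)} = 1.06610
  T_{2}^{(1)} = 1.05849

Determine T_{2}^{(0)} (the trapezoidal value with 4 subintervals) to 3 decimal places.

1.060

From T_{2}^{(1)} = (4·T_{2}^{(0)} − T_{1}^{(0)})/3, solve for T_{2}^{(0)}:
4·T_{2}^{(0)} = 3·1.05849 + 1.06610 = 4.24157
T_{2}^{(0)} = 1.06039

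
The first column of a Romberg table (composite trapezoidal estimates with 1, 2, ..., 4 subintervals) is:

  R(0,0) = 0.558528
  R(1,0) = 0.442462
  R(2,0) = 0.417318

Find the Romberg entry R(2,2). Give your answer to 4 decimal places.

0.4093

Richardson extrapolation on the trapezoidal column (denominator 4−1=3):
R(1,1) = (4·0.442462 − 0.558528) / 3 = 0.403773
R(2,1) = (4·0.417318 − 0.442462) / 3 = 0.408937
R(2,2) = (16·0.408937 − 0.403773) / 15 = 0.409281
(Column j=1 coincides with Simpson's rule on the same nodes.)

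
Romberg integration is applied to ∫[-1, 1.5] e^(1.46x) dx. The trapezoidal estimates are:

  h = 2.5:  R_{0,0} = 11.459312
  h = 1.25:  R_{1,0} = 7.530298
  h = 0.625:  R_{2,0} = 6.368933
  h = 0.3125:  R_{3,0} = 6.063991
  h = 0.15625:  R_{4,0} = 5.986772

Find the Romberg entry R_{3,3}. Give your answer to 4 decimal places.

R_{1,1} = 7.530298 + (7.530298 − 11.459312)/3 = 6.220627
R_{2,1} = 6.368933 + (6.368933 − 7.530298)/3 = 5.981811
R_{3,1} = 6.063991 + (6.063991 − 6.368933)/3 = 5.962344
R_{2,2} = 5.981811 + (5.981811 − 6.220627)/15 = 5.965890
R_{3,2} = 5.962344 + (5.962344 − 5.981811)/15 = 5.961046
R_{3,3} = 5.961046 + (5.961046 − 5.965890)/63 = 5.960969

5.9610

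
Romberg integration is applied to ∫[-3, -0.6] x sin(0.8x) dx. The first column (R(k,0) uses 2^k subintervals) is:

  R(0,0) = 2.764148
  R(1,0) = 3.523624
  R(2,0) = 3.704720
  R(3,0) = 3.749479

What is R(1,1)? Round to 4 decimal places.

Richardson extrapolation on the trapezoidal column (denominator 4−1=3):
R(1,1) = 3.523624 + (3.523624 − 2.764148)/3 = 3.776783

3.7768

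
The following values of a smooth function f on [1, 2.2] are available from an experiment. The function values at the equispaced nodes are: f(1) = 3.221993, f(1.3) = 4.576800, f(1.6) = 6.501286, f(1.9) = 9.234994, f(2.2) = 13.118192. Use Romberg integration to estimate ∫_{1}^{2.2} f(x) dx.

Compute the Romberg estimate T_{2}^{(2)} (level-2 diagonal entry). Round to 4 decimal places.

8.4583

T_{0}^{(0)} (trapezoid, 1 panel, h=1.2000): 9.804111
T_{1}^{(0)} (trapezoid, 2 panels, h=0.6000): 8.802827
T_{2}^{(0)} (trapezoid, 4 panels, h=0.3000): 8.544952
T_{1}^{(1)} = 8.802827 + (8.802827 − 9.804111)/3 = 8.469066
T_{2}^{(1)} = 8.544952 + (8.544952 − 8.802827)/3 = 8.458994
T_{2}^{(2)} = 8.458994 + (8.458994 − 8.469066)/15 = 8.458323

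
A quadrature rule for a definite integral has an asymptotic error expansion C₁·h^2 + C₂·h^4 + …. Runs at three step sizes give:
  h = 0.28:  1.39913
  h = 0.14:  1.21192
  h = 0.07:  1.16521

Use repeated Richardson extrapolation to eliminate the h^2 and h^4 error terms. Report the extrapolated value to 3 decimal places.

First eliminate the h^2 term (factor 2^2 = 4):
  B₁ = (4·1.21192 − 1.39913)/3 = 1.14952
  B₂ = (4·1.16521 − 1.21192)/3 = 1.14964
Then eliminate the h^4 term (factor 2^4 = 16):
  (16·1.14964 − 1.14952)/15 = 1.14965

1.150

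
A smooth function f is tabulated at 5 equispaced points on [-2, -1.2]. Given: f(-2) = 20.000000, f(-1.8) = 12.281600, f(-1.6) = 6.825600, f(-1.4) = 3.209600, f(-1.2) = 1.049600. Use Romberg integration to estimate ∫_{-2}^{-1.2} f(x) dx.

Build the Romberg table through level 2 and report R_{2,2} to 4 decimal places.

6.4442

R_{0,0} (trapezoid, 1 panel, h=0.8000): 8.419840
R_{1,0} (trapezoid, 2 panels, h=0.4000): 6.940160
R_{2,0} (trapezoid, 4 panels, h=0.2000): 6.568320
R_{1,1} = 6.940160 + (6.940160 − 8.419840)/3 = 6.446933
R_{2,1} = 6.568320 + (6.568320 − 6.940160)/3 = 6.444373
R_{2,2} = 6.444373 + (6.444373 − 6.446933)/15 = 6.444202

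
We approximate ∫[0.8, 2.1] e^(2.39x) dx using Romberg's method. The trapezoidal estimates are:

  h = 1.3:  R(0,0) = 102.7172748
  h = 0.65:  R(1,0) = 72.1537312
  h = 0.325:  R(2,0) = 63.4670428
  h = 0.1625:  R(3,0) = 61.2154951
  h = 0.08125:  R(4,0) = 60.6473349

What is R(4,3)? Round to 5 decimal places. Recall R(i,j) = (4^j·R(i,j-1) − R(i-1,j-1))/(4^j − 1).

Richardson extrapolation on the trapezoidal column (denominator 4−1=3):
R(2,1) = 63.4670428 + (63.4670428 − 72.1537312)/3 = 60.5714800
R(3,1) = 61.2154951 + (61.2154951 − 63.4670428)/3 = 60.4649792
R(4,1) = 60.6473349 + (60.6473349 − 61.2154951)/3 = 60.4579482
R(3,2) = (16·60.4649792 − 60.5714800) / 15 = 60.4578791
R(4,2) = 60.4579482 + (60.4579482 − 60.4649792)/15 = 60.4574795
R(4,3) = (64·60.4574795 − 60.4578791) / 63 = 60.4574732

60.45747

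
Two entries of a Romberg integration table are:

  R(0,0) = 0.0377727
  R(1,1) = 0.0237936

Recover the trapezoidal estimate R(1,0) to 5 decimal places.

0.02729

From R(1,1) = (4·R(1,0) − R(0,0))/3, solve for R(1,0):
4·R(1,0) = 3·0.0237936 + 0.0377727 = 0.1091535
R(1,0) = 0.0272884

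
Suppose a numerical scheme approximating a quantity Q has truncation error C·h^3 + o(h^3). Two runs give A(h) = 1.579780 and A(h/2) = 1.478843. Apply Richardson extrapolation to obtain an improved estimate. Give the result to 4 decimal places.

1.4644

Extrapolated value = (8·A(h/2) − A(h)) / (8 − 1)
= (8·1.478843 − 1.579780) / 7
= 10.250964 / 7 = 1.464423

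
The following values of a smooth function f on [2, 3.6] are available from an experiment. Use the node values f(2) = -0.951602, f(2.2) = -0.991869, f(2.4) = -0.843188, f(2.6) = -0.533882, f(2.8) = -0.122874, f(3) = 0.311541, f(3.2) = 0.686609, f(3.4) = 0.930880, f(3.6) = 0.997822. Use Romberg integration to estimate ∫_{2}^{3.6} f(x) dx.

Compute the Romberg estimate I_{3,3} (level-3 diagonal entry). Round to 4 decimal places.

-0.1097

I_{0,0} (trapezoid, 1 panel, h=1.6000): 0.036976
I_{1,0} (trapezoid, 2 panels, h=0.8000): -0.079811
I_{2,0} (trapezoid, 4 panels, h=0.4000): -0.102537
I_{3,0} (trapezoid, 8 panels, h=0.2000): -0.107935
I_{1,1} = -0.079811 + (-0.079811 − 0.036976)/3 = -0.118740
I_{2,1} = -0.102537 + (-0.102537 − (-0.079811))/3 = -0.110112
I_{3,1} = -0.107935 + (-0.107935 − (-0.102537))/3 = -0.109734
I_{2,2} = -0.110112 + (-0.110112 − (-0.118740))/15 = -0.109537
I_{3,2} = -0.109734 + (-0.109734 − (-0.110112))/15 = -0.109709
I_{3,3} = -0.109709 + (-0.109709 − (-0.109537))/63 = -0.109712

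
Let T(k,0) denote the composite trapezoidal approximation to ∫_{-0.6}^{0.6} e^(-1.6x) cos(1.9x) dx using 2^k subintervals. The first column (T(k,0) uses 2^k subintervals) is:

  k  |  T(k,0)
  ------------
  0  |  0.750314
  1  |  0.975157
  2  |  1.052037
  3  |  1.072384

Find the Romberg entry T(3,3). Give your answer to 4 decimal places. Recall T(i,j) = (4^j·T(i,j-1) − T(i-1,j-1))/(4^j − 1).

T(1,1) = 0.975157 + (0.975157 − 0.750314)/3 = 1.050105
T(2,1) = (4·1.052037 − 0.975157) / 3 = 1.077664
T(3,1) = (4·1.072384 − 1.052037) / 3 = 1.079166
T(2,2) = 1.077664 + (1.077664 − 1.050105)/15 = 1.079501
T(3,2) = 1.079166 + (1.079166 − 1.077664)/15 = 1.079266
T(3,3) = 1.079266 + (1.079266 − 1.079501)/63 = 1.079262
(Column j=1 coincides with Simpson's rule on the same nodes.)

1.0793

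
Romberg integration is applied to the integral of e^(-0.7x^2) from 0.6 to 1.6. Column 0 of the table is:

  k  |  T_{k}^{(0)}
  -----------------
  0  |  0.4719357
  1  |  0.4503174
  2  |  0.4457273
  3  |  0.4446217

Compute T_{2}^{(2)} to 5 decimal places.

Richardson extrapolation on the trapezoidal column (denominator 4−1=3):
T_{1}^{(1)} = 0.4503174 + (0.4503174 − 0.4719357)/3 = 0.4431113
T_{2}^{(1)} = (4·0.4457273 − 0.4503174) / 3 = 0.4441973
T_{2}^{(2)} = 0.4441973 + (0.4441973 − 0.4431113)/15 = 0.4442697

0.44427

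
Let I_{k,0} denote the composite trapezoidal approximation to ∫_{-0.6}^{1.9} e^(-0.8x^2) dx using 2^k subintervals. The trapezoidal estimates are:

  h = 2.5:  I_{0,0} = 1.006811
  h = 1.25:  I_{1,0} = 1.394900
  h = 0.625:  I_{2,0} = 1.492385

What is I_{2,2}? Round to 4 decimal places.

1.5249

Richardson extrapolation on the trapezoidal column (denominator 4−1=3):
I_{1,1} = 1.394900 + (1.394900 − 1.006811)/3 = 1.524263
I_{2,1} = 1.492385 + (1.492385 − 1.394900)/3 = 1.524880
I_{2,2} = 1.524880 + (1.524880 − 1.524263)/15 = 1.524921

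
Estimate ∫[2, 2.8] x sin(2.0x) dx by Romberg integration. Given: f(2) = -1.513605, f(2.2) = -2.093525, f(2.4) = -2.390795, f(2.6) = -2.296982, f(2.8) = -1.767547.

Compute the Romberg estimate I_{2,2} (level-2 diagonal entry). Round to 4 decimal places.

-1.7080

I_{0,0} (trapezoid, 1 panel, h=0.8000): -1.312461
I_{1,0} (trapezoid, 2 panels, h=0.4000): -1.612548
I_{2,0} (trapezoid, 4 panels, h=0.2000): -1.684376
I_{1,1} = -1.612548 + (-1.612548 − (-1.312461))/3 = -1.712577
I_{2,1} = -1.684376 + (-1.684376 − (-1.612548))/3 = -1.708319
I_{2,2} = -1.708319 + (-1.708319 − (-1.712577))/15 = -1.708035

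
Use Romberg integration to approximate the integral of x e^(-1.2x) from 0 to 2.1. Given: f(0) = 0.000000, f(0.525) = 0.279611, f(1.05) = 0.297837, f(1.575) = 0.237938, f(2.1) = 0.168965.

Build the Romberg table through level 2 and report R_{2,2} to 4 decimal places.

0.4974

R_{0,0} (trapezoid, 1 panel, h=2.1000): 0.177413
R_{1,0} (trapezoid, 2 panels, h=1.0500): 0.401435
R_{2,0} (trapezoid, 4 panels, h=0.5250): 0.472431
R_{1,1} = 0.401435 + (0.401435 − 0.177413)/3 = 0.476109
R_{2,1} = 0.472431 + (0.472431 − 0.401435)/3 = 0.496096
R_{2,2} = 0.496096 + (0.496096 − 0.476109)/15 = 0.497428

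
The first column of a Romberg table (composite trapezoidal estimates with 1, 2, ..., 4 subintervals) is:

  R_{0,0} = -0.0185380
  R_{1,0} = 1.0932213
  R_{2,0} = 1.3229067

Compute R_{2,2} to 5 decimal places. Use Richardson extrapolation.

1.39518

R_{1,1} = (4·1.0932213 − (-0.0185380)) / 3 = 1.4638077
R_{2,1} = (4·1.3229067 − 1.0932213) / 3 = 1.3994685
R_{2,2} = (16·1.3994685 − 1.4638077) / 15 = 1.3951792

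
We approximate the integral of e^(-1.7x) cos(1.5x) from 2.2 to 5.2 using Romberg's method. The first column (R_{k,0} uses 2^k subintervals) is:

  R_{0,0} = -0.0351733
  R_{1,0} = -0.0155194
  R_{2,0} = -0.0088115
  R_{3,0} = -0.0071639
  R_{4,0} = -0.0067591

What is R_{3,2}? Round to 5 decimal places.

Richardson extrapolation on the trapezoidal column (denominator 4−1=3):
R_{2,1} = -0.0088115 + (-0.0088115 − (-0.0155194))/3 = -0.0065755
R_{3,1} = -0.0071639 + (-0.0071639 − (-0.0088115))/3 = -0.0066147
R_{3,2} = (16·(-0.0066147) − (-0.0065755)) / 15 = -0.0066173

-0.00662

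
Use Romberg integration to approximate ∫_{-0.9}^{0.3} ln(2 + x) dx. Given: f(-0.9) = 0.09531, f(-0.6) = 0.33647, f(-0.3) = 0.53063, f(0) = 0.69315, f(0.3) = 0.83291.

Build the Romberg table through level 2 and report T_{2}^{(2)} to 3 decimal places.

T_{0}^{(0)} (trapezoid, 1 panel, h=1.2000): 0.55693
T_{1}^{(0)} (trapezoid, 2 panels, h=0.6000): 0.59684
T_{2}^{(0)} (trapezoid, 4 panels, h=0.3000): 0.60731
T_{1}^{(1)} = 0.59684 + (0.59684 − 0.55693)/3 = 0.61014
T_{2}^{(1)} = 0.60731 + (0.60731 − 0.59684)/3 = 0.61080
T_{2}^{(2)} = 0.61080 + (0.61080 − 0.61014)/15 = 0.61084

0.611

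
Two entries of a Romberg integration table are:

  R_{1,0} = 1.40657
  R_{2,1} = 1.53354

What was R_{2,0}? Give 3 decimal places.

From R_{2,1} = (4·R_{2,0} − R_{1,0})/3, solve for R_{2,0}:
4·R_{2,0} = 3·1.53354 + 1.40657 = 6.00719
R_{2,0} = 1.50180

1.502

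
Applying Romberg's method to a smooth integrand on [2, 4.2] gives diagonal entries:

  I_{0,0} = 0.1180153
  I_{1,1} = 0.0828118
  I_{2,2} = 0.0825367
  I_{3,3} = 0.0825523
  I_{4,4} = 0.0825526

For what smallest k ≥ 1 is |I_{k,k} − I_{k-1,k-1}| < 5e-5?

k = 3

|I_{1,1} − I_{0,0}| = 0.0352035 ≥ 5e-5
|I_{2,2} − I_{1,1}| = 0.0002751 ≥ 5e-5
|I_{3,3} − I_{2,2}| = 0.0000156 < 5e-5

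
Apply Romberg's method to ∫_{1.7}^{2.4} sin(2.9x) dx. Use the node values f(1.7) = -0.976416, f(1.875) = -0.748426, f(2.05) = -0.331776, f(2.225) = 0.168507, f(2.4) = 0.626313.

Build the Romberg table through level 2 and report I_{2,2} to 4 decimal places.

I_{0,0} (trapezoid, 1 panel, h=0.7000): -0.122536
I_{1,0} (trapezoid, 2 panels, h=0.3500): -0.177390
I_{2,0} (trapezoid, 4 panels, h=0.1750): -0.190181
I_{1,1} = -0.177390 + (-0.177390 − (-0.122536))/3 = -0.195675
I_{2,1} = -0.190181 + (-0.190181 − (-0.177390))/3 = -0.194445
I_{2,2} = -0.194445 + (-0.194445 − (-0.195675))/15 = -0.194363

-0.1944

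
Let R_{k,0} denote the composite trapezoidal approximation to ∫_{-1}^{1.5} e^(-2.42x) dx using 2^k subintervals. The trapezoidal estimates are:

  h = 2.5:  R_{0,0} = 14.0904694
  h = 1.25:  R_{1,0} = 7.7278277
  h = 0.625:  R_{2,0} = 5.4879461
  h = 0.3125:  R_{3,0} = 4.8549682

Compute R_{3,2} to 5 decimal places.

4.63749

R_{2,1} = (4·5.4879461 − 7.7278277) / 3 = 4.7413189
R_{3,1} = 4.8549682 + (4.8549682 − 5.4879461)/3 = 4.6439756
R_{3,2} = (16·4.6439756 − 4.7413189) / 15 = 4.6374860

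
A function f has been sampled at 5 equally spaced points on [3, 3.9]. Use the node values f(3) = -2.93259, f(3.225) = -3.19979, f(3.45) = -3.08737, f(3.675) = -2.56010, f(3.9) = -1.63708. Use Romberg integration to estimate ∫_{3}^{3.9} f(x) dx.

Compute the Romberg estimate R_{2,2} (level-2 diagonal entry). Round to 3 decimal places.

R_{0,0} (trapezoid, 1 panel, h=0.9000): -2.05635
R_{1,0} (trapezoid, 2 panels, h=0.4500): -2.41749
R_{2,0} (trapezoid, 4 panels, h=0.2250): -2.50472
R_{1,1} = -2.41749 + (-2.41749 − (-2.05635))/3 = -2.53787
R_{2,1} = -2.50472 + (-2.50472 − (-2.41749))/3 = -2.53380
R_{2,2} = -2.53380 + (-2.53380 − (-2.53787))/15 = -2.53353

-2.534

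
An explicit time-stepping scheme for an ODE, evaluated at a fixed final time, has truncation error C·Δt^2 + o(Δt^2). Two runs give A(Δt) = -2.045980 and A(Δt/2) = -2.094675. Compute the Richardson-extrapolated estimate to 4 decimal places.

-2.1109

The leading error scales as Δt^2; refining by a factor of 2 reduces it by 2^2 = 4.
Extrapolated value = (4·A(Δt/2) − A(Δt)) / (4 − 1)
= (4·(-2.094675) − (-2.045980)) / 3
= -6.332720 / 3 = -2.110907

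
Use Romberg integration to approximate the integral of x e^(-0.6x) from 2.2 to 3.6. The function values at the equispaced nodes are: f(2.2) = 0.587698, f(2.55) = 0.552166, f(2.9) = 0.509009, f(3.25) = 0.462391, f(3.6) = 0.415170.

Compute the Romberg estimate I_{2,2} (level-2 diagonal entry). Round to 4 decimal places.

0.7092

I_{0,0} (trapezoid, 1 panel, h=1.4000): 0.702008
I_{1,0} (trapezoid, 2 panels, h=0.7000): 0.707310
I_{2,0} (trapezoid, 4 panels, h=0.3500): 0.708750
I_{1,1} = 0.707310 + (0.707310 − 0.702008)/3 = 0.709077
I_{2,1} = 0.708750 + (0.708750 − 0.707310)/3 = 0.709230
I_{2,2} = 0.709230 + (0.709230 − 0.709077)/15 = 0.709240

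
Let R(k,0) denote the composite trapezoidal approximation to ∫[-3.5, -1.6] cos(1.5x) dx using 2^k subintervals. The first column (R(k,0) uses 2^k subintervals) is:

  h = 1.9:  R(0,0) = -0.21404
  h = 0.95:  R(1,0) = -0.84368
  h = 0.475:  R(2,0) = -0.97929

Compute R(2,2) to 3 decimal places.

-1.023

R(1,1) = -0.84368 + (-0.84368 − (-0.21404))/3 = -1.05356
R(2,1) = -0.97929 + (-0.97929 − (-0.84368))/3 = -1.02449
R(2,2) = (16·(-1.02449) − (-1.05356)) / 15 = -1.02255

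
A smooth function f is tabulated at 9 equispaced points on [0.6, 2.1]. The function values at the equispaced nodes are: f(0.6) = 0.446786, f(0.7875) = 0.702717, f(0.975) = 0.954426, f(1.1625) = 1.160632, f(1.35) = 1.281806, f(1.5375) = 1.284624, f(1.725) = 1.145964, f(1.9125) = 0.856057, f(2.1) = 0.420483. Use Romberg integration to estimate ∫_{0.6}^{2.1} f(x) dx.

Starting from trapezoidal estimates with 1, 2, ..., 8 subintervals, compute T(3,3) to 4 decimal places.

1.4779

T(0,0) (trapezoid, 1 panel, h=1.5000): 0.650452
T(1,0) (trapezoid, 2 panels, h=0.7500): 1.286580
T(2,0) (trapezoid, 4 panels, h=0.3750): 1.430936
T(3,0) (trapezoid, 8 panels, h=0.1875): 1.466224
T(1,1) = 1.286580 + (1.286580 − 0.650452)/3 = 1.498623
T(2,1) = 1.430936 + (1.430936 − 1.286580)/3 = 1.479055
T(3,1) = 1.466224 + (1.466224 − 1.430936)/3 = 1.477987
T(2,2) = 1.479055 + (1.479055 − 1.498623)/15 = 1.477750
T(3,2) = 1.477987 + (1.477987 − 1.479055)/15 = 1.477916
T(3,3) = 1.477916 + (1.477916 − 1.477750)/63 = 1.477919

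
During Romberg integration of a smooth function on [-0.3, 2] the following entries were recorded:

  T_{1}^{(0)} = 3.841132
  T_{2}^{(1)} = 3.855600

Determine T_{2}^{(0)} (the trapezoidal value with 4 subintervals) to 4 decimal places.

3.8520

From T_{2}^{(1)} = (4·T_{2}^{(0)} − T_{1}^{(0)})/3, solve for T_{2}^{(0)}:
4·T_{2}^{(0)} = 3·3.855600 + 3.841132 = 15.407932
T_{2}^{(0)} = 3.851983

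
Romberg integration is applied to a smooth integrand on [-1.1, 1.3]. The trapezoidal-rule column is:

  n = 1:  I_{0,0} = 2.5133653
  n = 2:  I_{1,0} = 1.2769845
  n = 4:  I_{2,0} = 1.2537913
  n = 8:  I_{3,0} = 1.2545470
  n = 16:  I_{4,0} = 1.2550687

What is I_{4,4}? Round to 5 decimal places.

Richardson extrapolation on the trapezoidal column (denominator 4−1=3):
I_{1,1} = 1.2769845 + (1.2769845 − 2.5133653)/3 = 0.8648576
I_{2,1} = (4·1.2537913 − 1.2769845) / 3 = 1.2460602
I_{3,1} = (4·1.2545470 − 1.2537913) / 3 = 1.2547989
I_{4,1} = 1.2550687 + (1.2550687 − 1.2545470)/3 = 1.2552426
I_{2,2} = (16·1.2460602 − 0.8648576) / 15 = 1.2714737
I_{3,2} = 1.2547989 + (1.2547989 − 1.2460602)/15 = 1.2553815
I_{4,2} = 1.2552426 + (1.2552426 − 1.2547989)/15 = 1.2552722
I_{3,3} = 1.2553815 + (1.2553815 − 1.2714737)/63 = 1.2551261
I_{4,3} = (64·1.2552722 − 1.2553815) / 63 = 1.2552705
I_{4,4} = 1.2552705 + (1.2552705 − 1.2551261)/255 = 1.2552711
(Column j=1 coincides with Simpson's rule on the same nodes.)

1.25527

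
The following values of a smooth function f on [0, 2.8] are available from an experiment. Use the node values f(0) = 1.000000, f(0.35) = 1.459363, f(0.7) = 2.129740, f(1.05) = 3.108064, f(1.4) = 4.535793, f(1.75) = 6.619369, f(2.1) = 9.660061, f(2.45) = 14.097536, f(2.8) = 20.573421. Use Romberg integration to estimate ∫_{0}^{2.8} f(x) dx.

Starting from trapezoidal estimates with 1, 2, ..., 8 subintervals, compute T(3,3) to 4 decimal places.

18.1236

T(0,0) (trapezoid, 1 panel, h=2.8000): 30.202789
T(1,0) (trapezoid, 2 panels, h=1.4000): 21.451505
T(2,0) (trapezoid, 4 panels, h=0.7000): 18.978613
T(3,0) (trapezoid, 8 panels, h=0.3500): 18.338823
T(1,1) = 21.451505 + (21.451505 − 30.202789)/3 = 18.534410
T(2,1) = 18.978613 + (18.978613 − 21.451505)/3 = 18.154316
T(3,1) = 18.338823 + (18.338823 − 18.978613)/3 = 18.125560
T(2,2) = 18.154316 + (18.154316 − 18.534410)/15 = 18.128976
T(3,2) = 18.125560 + (18.125560 − 18.154316)/15 = 18.123643
T(3,3) = 18.123643 + (18.123643 − 18.128976)/63 = 18.123558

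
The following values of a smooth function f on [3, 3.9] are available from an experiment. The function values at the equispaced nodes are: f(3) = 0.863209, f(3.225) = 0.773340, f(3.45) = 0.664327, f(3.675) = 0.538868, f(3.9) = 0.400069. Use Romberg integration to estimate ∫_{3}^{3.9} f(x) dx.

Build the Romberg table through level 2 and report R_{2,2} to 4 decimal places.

R_{0,0} (trapezoid, 1 panel, h=0.9000): 0.568475
R_{1,0} (trapezoid, 2 panels, h=0.4500): 0.583185
R_{2,0} (trapezoid, 4 panels, h=0.2250): 0.586839
R_{1,1} = 0.583185 + (0.583185 − 0.568475)/3 = 0.588088
R_{2,1} = 0.586839 + (0.586839 − 0.583185)/3 = 0.588057
R_{2,2} = 0.588057 + (0.588057 − 0.588088)/15 = 0.588055

0.5881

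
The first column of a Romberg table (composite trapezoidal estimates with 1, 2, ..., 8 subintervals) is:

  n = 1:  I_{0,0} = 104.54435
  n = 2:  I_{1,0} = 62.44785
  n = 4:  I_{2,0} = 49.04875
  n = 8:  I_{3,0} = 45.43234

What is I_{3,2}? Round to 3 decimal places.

Richardson extrapolation on the trapezoidal column (denominator 4−1=3):
I_{2,1} = 49.04875 + (49.04875 − 62.44785)/3 = 44.58238
I_{3,1} = 45.43234 + (45.43234 − 49.04875)/3 = 44.22687
I_{3,2} = 44.22687 + (44.22687 − 44.58238)/15 = 44.20317

44.203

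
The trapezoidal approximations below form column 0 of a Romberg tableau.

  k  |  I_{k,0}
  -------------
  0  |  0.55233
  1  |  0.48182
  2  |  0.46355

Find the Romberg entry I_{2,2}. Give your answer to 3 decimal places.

I_{1,1} = (4·0.48182 − 0.55233) / 3 = 0.45832
I_{2,1} = (4·0.46355 − 0.48182) / 3 = 0.45746
I_{2,2} = (16·0.45746 − 0.45832) / 15 = 0.45740
(Column j=1 coincides with Simpson's rule on the same nodes.)

0.457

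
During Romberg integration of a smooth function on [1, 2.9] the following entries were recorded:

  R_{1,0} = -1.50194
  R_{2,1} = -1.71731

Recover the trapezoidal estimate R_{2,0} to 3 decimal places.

From R_{2,1} = (4·R_{2,0} − R_{1,0})/3, solve for R_{2,0}:
4·R_{2,0} = 3·(-1.71731) + (-1.50194) = -6.65387
R_{2,0} = -1.66347

-1.663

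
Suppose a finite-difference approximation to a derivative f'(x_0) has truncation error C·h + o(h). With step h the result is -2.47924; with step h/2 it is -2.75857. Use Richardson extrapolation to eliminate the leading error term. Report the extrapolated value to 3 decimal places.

The leading error scales as h; refining by a factor of 2 reduces it by 2^1 = 2.
Extrapolated value = (2·A(h/2) − A(h)) / (2 − 1)
= (2·(-2.75857) − (-2.47924)) / 1
= -3.03790 / 1 = -3.03790

-3.038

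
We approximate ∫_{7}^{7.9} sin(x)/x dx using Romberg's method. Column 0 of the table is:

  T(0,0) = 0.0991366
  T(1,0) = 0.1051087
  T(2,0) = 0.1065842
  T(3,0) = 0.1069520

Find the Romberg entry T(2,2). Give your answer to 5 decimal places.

0.10707

Richardson extrapolation on the trapezoidal column (denominator 4−1=3):
T(1,1) = (4·0.1051087 − 0.0991366) / 3 = 0.1070994
T(2,1) = (4·0.1065842 − 0.1051087) / 3 = 0.1070760
T(2,2) = (16·0.1070760 − 0.1070994) / 15 = 0.1070744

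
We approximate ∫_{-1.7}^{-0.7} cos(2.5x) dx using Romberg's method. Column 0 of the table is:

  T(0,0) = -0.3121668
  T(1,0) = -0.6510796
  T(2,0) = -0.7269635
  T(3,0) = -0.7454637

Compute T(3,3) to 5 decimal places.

-0.75159

T(1,1) = (4·(-0.6510796) − (-0.3121668)) / 3 = -0.7640505
T(2,1) = (4·(-0.7269635) − (-0.6510796)) / 3 = -0.7522581
T(3,1) = (4·(-0.7454637) − (-0.7269635)) / 3 = -0.7516304
T(2,2) = -0.7522581 + (-0.7522581 − (-0.7640505))/15 = -0.7514719
T(3,2) = -0.7516304 + (-0.7516304 − (-0.7522581))/15 = -0.7515886
T(3,3) = -0.7515886 + (-0.7515886 − (-0.7514719))/63 = -0.7515905
(Column j=1 coincides with Simpson's rule on the same nodes.)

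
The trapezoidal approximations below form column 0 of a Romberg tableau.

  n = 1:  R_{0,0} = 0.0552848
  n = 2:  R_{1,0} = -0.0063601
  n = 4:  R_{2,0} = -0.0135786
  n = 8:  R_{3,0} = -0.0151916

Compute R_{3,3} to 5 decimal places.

-0.01572

Richardson extrapolation on the trapezoidal column (denominator 4−1=3):
R_{1,1} = (4·(-0.0063601) − 0.0552848) / 3 = -0.0269084
R_{2,1} = (4·(-0.0135786) − (-0.0063601)) / 3 = -0.0159848
R_{3,1} = (4·(-0.0151916) − (-0.0135786)) / 3 = -0.0157293
R_{2,2} = -0.0159848 + (-0.0159848 − (-0.0269084))/15 = -0.0152566
R_{3,2} = -0.0157293 + (-0.0157293 − (-0.0159848))/15 = -0.0157123
R_{3,3} = -0.0157123 + (-0.0157123 − (-0.0152566))/63 = -0.0157195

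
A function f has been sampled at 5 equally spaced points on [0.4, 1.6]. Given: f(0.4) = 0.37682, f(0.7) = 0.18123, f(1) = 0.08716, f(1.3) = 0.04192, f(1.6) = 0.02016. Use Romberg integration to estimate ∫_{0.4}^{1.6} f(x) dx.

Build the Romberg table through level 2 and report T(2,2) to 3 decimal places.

0.146

T(0,0) (trapezoid, 1 panel, h=1.2000): 0.23819
T(1,0) (trapezoid, 2 panels, h=0.6000): 0.17139
T(2,0) (trapezoid, 4 panels, h=0.3000): 0.15264
T(1,1) = 0.17139 + (0.17139 − 0.23819)/3 = 0.14912
T(2,1) = 0.15264 + (0.15264 − 0.17139)/3 = 0.14639
T(2,2) = 0.14639 + (0.14639 − 0.14912)/15 = 0.14621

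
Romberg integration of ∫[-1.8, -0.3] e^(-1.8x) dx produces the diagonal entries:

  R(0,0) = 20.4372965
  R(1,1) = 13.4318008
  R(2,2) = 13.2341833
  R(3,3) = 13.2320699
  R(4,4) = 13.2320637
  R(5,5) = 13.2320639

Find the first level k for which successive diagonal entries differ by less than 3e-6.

|R(1,1) − R(0,0)| = 7.0054957 ≥ 3e-6
|R(2,2) − R(1,1)| = 0.1976175 ≥ 3e-6
|R(3,3) − R(2,2)| = 0.0021134 ≥ 3e-6
|R(4,4) − R(3,3)| = 0.0000062 ≥ 3e-6
|R(5,5) − R(4,4)| = 0.0000002 < 3e-6

k = 5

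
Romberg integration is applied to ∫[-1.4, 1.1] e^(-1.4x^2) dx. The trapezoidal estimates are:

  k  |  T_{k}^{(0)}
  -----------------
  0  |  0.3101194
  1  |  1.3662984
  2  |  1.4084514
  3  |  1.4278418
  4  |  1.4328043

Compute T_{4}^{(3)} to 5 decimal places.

1.43446

Richardson extrapolation on the trapezoidal column (denominator 4−1=3):
T_{2}^{(1)} = 1.4084514 + (1.4084514 − 1.3662984)/3 = 1.4225024
T_{3}^{(1)} = 1.4278418 + (1.4278418 − 1.4084514)/3 = 1.4343053
T_{4}^{(1)} = (4·1.4328043 − 1.4278418) / 3 = 1.4344585
T_{3}^{(2)} = (16·1.4343053 − 1.4225024) / 15 = 1.4350922
T_{4}^{(2)} = 1.4344585 + (1.4344585 − 1.4343053)/15 = 1.4344687
T_{4}^{(3)} = (64·1.4344687 − 1.4350922) / 63 = 1.4344588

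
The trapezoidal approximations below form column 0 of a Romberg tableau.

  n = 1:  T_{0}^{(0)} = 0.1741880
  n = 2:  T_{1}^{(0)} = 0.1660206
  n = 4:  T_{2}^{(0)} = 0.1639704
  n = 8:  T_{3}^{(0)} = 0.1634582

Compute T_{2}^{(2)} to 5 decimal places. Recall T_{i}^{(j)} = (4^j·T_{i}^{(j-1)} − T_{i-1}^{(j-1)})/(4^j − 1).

0.16329

Richardson extrapolation on the trapezoidal column (denominator 4−1=3):
T_{1}^{(1)} = (4·0.1660206 − 0.1741880) / 3 = 0.1632981
T_{2}^{(1)} = 0.1639704 + (0.1639704 − 0.1660206)/3 = 0.1632870
T_{2}^{(2)} = (16·0.1632870 − 0.1632981) / 15 = 0.1632863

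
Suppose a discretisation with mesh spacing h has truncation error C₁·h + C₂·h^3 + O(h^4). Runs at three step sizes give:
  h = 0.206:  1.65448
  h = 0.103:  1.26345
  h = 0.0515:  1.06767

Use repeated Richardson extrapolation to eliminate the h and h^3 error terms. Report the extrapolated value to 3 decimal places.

0.872

First eliminate the h term (factor 2^1 = 2):
  B₁ = (2·1.26345 − 1.65448)/1 = 0.87242
  B₂ = (2·1.06767 − 1.26345)/1 = 0.87189
Then eliminate the h^3 term (factor 2^3 = 8):
  (8·0.87189 − 0.87242)/7 = 0.87181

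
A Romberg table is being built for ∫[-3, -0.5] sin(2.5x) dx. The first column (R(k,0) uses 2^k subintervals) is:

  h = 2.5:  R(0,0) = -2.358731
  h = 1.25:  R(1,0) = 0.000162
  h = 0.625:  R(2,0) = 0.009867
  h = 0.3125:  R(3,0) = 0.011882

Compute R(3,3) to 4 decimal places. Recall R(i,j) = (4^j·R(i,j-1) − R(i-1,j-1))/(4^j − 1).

0.0133

R(1,1) = (4·0.000162 − (-2.358731)) / 3 = 0.786460
R(2,1) = 0.009867 + (0.009867 − 0.000162)/3 = 0.013102
R(3,1) = (4·0.011882 − 0.009867) / 3 = 0.012554
R(2,2) = (16·0.013102 − 0.786460) / 15 = -0.038455
R(3,2) = 0.012554 + (0.012554 − 0.013102)/15 = 0.012517
R(3,3) = (64·0.012517 − (-0.038455)) / 63 = 0.013326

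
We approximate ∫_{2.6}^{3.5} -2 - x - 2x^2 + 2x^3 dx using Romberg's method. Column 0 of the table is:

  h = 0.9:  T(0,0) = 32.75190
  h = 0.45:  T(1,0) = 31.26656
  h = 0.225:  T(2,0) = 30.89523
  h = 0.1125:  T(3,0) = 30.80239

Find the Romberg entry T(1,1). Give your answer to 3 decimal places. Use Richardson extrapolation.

T(1,1) = 31.26656 + (31.26656 − 32.75190)/3 = 30.77145

30.771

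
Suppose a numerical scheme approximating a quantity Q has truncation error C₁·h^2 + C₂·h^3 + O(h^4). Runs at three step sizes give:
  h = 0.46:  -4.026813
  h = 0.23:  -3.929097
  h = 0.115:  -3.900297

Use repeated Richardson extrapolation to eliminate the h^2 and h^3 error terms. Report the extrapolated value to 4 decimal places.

-3.8899

First eliminate the h^2 term (factor 2^2 = 4):
  B₁ = (4·(-3.929097) − (-4.026813))/3 = -3.896525
  B₂ = (4·(-3.900297) − (-3.929097))/3 = -3.890697
Then eliminate the h^3 term (factor 2^3 = 8):
  (8·(-3.890697) − (-3.896525))/7 = -3.889864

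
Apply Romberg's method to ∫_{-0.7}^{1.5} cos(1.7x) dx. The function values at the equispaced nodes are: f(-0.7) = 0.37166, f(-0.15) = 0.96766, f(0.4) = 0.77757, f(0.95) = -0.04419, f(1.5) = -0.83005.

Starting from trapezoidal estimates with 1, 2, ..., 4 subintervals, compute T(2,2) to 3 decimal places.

0.872

T(0,0) (trapezoid, 1 panel, h=2.2000): -0.50423
T(1,0) (trapezoid, 2 panels, h=1.1000): 0.60321
T(2,0) (trapezoid, 4 panels, h=0.5500): 0.80951
T(1,1) = 0.60321 + (0.60321 − (-0.50423))/3 = 0.97236
T(2,1) = 0.80951 + (0.80951 − 0.60321)/3 = 0.87828
T(2,2) = 0.87828 + (0.87828 − 0.97236)/15 = 0.87201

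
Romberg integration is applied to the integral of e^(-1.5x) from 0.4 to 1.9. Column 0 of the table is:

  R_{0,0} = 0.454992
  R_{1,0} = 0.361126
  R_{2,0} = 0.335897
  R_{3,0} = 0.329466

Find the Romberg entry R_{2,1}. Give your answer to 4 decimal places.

Richardson extrapolation on the trapezoidal column (denominator 4−1=3):
R_{2,1} = 0.335897 + (0.335897 − 0.361126)/3 = 0.327487

0.3275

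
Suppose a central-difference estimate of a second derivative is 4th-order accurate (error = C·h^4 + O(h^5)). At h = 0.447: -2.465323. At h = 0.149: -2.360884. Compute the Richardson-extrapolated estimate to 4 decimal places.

-2.3596

The leading error scales as h^4; refining by a factor of 3 reduces it by 3^4 = 81.
Extrapolated value = (81·A(h/3) − A(h)) / (81 − 1)
= (81·(-2.360884) − (-2.465323)) / 80
= -188.766281 / 80 = -2.359579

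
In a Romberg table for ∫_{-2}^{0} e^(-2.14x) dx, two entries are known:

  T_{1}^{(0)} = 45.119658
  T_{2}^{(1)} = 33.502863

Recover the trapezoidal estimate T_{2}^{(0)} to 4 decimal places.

36.4071

From T_{2}^{(1)} = (4·T_{2}^{(0)} − T_{1}^{(0)})/3, solve for T_{2}^{(0)}:
4·T_{2}^{(0)} = 3·33.502863 + 45.119658 = 145.628247
T_{2}^{(0)} = 36.407062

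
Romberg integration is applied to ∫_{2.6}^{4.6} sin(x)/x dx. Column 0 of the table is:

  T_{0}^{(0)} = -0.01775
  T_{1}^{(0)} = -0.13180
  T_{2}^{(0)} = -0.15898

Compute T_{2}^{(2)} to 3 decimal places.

-0.168

Richardson extrapolation on the trapezoidal column (denominator 4−1=3):
T_{1}^{(1)} = (4·(-0.13180) − (-0.01775)) / 3 = -0.16982
T_{2}^{(1)} = -0.15898 + (-0.15898 − (-0.13180))/3 = -0.16804
T_{2}^{(2)} = (16·(-0.16804) − (-0.16982)) / 15 = -0.16792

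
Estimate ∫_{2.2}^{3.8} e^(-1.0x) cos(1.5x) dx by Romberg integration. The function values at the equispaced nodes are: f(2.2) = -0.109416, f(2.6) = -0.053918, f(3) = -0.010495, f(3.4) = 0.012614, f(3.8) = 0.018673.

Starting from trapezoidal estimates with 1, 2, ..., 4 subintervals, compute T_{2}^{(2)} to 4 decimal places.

-0.0370

T_{0}^{(0)} (trapezoid, 1 panel, h=1.6000): -0.072594
T_{1}^{(0)} (trapezoid, 2 panels, h=0.8000): -0.044693
T_{2}^{(0)} (trapezoid, 4 panels, h=0.4000): -0.038868
T_{1}^{(1)} = -0.044693 + (-0.044693 − (-0.072594))/3 = -0.035393
T_{2}^{(1)} = -0.038868 + (-0.038868 − (-0.044693))/3 = -0.036926
T_{2}^{(2)} = -0.036926 + (-0.036926 − (-0.035393))/15 = -0.037028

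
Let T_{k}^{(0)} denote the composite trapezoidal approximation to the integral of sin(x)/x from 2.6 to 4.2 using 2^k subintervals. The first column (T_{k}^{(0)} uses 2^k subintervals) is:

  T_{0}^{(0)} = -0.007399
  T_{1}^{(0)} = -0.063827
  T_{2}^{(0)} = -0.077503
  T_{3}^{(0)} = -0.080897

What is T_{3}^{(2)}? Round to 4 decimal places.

Richardson extrapolation on the trapezoidal column (denominator 4−1=3):
T_{2}^{(1)} = (4·(-0.077503) − (-0.063827)) / 3 = -0.082062
T_{3}^{(1)} = (4·(-0.080897) − (-0.077503)) / 3 = -0.082028
T_{3}^{(2)} = (16·(-0.082028) − (-0.082062)) / 15 = -0.082026

-0.0820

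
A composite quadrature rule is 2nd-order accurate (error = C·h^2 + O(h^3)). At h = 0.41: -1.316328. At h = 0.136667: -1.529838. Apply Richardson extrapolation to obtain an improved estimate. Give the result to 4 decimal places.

-1.5565

Extrapolated value = (9·A(h/3) − A(h)) / (9 − 1)
= (9·(-1.529838) − (-1.316328)) / 8
= -12.452214 / 8 = -1.556527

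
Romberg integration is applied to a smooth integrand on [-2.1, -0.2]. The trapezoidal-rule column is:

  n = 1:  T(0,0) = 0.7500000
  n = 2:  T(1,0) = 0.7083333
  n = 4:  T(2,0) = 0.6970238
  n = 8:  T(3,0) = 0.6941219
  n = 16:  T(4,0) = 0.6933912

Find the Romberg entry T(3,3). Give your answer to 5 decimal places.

Richardson extrapolation on the trapezoidal column (denominator 4−1=3):
T(1,1) = 0.7083333 + (0.7083333 − 0.7500000)/3 = 0.6944444
T(2,1) = (4·0.6970238 − 0.7083333) / 3 = 0.6932540
T(3,1) = 0.6941219 + (0.6941219 − 0.6970238)/3 = 0.6931546
T(2,2) = 0.6932540 + (0.6932540 − 0.6944444)/15 = 0.6931746
T(3,2) = (16·0.6931546 − 0.6932540) / 15 = 0.6931480
T(3,3) = (64·0.6931480 − 0.6931746) / 63 = 0.6931476
(Column j=1 coincides with Simpson's rule on the same nodes.)

0.69315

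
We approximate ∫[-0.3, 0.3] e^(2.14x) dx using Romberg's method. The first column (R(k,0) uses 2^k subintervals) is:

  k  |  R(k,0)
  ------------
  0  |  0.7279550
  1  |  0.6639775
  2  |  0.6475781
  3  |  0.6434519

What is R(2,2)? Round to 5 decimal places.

R(1,1) = (4·0.6639775 − 0.7279550) / 3 = 0.6426517
R(2,1) = 0.6475781 + (0.6475781 − 0.6639775)/3 = 0.6421116
R(2,2) = (16·0.6421116 − 0.6426517) / 15 = 0.6420756

0.64208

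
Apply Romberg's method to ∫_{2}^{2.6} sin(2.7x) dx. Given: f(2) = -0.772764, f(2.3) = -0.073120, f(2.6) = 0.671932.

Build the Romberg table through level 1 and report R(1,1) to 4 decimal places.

R(0,0) (trapezoid, 1 panel, h=0.6000): -0.030250
R(1,0) (trapezoid, 2 panels, h=0.3000): -0.037061
R(1,1) = -0.037061 + (-0.037061 − (-0.030250))/3 = -0.039331

-0.0393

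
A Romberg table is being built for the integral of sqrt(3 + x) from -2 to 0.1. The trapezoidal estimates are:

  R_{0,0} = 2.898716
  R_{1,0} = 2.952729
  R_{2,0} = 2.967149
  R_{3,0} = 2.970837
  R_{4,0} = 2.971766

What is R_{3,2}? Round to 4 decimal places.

2.9721

Richardson extrapolation on the trapezoidal column (denominator 4−1=3):
R_{2,1} = 2.967149 + (2.967149 − 2.952729)/3 = 2.971956
R_{3,1} = (4·2.970837 − 2.967149) / 3 = 2.972066
R_{3,2} = 2.972066 + (2.972066 − 2.971956)/15 = 2.972073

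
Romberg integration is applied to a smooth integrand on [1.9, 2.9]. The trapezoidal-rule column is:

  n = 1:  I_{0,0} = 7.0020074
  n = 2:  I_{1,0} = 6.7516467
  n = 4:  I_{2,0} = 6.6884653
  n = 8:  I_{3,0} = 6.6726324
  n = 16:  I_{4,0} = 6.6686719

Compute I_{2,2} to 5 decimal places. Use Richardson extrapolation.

6.66735

Richardson extrapolation on the trapezoidal column (denominator 4−1=3):
I_{1,1} = 6.7516467 + (6.7516467 − 7.0020074)/3 = 6.6681931
I_{2,1} = 6.6884653 + (6.6884653 − 6.7516467)/3 = 6.6674048
I_{2,2} = 6.6674048 + (6.6674048 − 6.6681931)/15 = 6.6673522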